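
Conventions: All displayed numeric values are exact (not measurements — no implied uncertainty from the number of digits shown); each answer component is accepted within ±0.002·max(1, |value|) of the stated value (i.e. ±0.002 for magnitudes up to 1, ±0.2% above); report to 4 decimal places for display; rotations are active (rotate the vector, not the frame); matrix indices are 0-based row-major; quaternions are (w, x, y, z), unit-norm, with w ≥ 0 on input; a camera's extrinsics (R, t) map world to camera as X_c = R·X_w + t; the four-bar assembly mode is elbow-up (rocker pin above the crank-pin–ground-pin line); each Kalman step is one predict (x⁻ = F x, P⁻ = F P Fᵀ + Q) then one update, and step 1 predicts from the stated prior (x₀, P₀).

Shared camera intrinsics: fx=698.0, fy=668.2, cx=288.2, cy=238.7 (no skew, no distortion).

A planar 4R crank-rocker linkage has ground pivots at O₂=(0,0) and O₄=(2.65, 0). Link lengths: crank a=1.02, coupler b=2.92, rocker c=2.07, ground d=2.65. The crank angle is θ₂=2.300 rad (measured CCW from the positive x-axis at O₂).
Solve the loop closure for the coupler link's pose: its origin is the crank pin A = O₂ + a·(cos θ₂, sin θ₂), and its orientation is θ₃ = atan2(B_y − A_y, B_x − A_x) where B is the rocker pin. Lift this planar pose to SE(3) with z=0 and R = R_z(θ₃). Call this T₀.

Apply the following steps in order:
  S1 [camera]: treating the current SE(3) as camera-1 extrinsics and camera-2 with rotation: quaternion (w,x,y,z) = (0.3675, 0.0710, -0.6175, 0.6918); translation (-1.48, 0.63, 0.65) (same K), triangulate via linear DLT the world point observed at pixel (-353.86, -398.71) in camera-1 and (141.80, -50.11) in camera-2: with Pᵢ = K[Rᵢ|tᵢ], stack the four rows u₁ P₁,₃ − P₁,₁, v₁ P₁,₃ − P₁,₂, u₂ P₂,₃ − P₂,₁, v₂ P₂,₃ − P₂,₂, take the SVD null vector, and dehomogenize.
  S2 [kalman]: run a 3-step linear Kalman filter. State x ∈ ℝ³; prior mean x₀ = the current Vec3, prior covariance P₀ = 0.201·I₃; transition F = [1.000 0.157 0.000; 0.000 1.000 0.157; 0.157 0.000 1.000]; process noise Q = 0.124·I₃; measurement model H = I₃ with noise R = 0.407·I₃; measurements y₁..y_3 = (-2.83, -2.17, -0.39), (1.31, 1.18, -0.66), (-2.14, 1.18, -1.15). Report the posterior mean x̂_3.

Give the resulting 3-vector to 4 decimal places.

source (fourbar_fk): coupler pose = R=[0.9118 -0.4106 0.0000; 0.4106 0.9118 0.0000; 0.0000 0.0000 1.0000], t=(-0.6796, 0.7606, 0.0000)
after S1 (triangulate): (-0.8843, -1.4492, 0.9685)
after S2 (kf_track): (-1.2808, 0.1974, -0.6219)

result = (-1.2808, 0.1974, -0.6219)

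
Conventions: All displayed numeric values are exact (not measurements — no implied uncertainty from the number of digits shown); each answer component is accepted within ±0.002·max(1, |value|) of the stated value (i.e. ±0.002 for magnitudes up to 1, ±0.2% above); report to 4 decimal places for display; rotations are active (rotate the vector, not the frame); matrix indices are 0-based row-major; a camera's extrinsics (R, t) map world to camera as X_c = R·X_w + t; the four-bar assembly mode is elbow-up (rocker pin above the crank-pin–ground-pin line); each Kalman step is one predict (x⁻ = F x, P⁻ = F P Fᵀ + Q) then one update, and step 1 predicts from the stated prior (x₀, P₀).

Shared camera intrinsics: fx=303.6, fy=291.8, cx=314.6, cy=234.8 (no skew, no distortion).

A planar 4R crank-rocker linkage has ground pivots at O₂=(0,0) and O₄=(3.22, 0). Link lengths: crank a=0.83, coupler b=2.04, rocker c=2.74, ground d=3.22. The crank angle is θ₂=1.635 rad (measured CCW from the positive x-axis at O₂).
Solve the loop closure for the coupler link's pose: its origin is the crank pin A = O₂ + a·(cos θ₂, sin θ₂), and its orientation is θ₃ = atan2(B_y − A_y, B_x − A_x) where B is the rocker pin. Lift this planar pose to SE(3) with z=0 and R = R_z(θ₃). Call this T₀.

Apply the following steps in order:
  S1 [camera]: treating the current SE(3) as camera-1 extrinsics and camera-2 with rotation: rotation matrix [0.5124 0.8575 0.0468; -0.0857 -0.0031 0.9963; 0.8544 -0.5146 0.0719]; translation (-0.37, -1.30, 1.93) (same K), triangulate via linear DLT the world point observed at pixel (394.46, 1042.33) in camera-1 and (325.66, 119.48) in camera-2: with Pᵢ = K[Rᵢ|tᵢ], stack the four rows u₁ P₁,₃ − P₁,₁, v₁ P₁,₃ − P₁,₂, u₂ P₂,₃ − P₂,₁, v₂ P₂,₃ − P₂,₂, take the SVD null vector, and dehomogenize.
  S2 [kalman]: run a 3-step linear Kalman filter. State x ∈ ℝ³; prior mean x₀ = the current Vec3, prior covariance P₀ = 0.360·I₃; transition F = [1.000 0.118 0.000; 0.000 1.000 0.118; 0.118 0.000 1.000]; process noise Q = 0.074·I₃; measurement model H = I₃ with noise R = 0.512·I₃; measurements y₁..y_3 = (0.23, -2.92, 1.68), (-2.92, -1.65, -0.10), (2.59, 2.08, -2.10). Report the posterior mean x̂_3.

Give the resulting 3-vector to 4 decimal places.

source (fourbar_fk): coupler pose = R=[0.7658 -0.6431 0.0000; 0.6431 0.7658 0.0000; 0.0000 0.0000 1.0000], t=(-0.0533, 0.8283, 0.0000)
after S1 (triangulate): (0.4325, 0.2414, 0.4666)
after S2 (kf_track): (0.1302, -0.1171, -0.2630)

result = (0.1302, -0.1171, -0.2630)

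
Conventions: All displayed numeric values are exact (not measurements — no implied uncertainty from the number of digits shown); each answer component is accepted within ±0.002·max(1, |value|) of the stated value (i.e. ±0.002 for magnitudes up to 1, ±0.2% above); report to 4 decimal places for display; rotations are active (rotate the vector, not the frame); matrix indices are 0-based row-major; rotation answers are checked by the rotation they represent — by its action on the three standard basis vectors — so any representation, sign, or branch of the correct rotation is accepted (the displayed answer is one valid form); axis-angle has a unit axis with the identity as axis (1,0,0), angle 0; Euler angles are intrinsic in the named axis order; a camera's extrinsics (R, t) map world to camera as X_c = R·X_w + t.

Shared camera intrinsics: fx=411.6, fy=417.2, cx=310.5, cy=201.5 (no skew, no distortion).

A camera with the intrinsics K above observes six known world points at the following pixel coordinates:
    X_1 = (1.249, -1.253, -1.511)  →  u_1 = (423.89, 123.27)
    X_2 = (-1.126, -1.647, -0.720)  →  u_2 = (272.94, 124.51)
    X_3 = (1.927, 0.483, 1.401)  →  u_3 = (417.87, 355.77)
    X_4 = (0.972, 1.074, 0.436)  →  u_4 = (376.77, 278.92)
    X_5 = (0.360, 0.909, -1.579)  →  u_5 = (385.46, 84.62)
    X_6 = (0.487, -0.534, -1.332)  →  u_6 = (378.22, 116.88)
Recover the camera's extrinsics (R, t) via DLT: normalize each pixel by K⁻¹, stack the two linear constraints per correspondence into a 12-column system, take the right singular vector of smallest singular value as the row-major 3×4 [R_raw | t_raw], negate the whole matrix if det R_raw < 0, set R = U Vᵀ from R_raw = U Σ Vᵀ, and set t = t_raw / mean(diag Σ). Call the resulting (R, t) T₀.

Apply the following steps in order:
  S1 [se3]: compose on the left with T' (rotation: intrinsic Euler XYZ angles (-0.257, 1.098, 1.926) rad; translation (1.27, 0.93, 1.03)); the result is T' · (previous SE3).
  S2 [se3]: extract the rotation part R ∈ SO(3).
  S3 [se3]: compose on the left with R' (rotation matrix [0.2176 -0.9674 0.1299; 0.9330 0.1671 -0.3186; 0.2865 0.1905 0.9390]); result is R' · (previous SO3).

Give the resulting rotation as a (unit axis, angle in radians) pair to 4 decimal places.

source (pnp_recover): camera pose = R=[0.9459 -0.0826 -0.3137; 0.3231 0.1548 0.9336; -0.0286 -0.9845 0.1731], t=(0.0499, -0.0301, 5.6293)
after S1 (compose_se3): R=[-0.3132 -0.9295 -0.1949; 0.8888 -0.2146 -0.4050; 0.3347 -0.3000 0.8933], t=(6.2867, 1.6344, 3.4853)
after S2 (rot_of_se3): [-0.3132 -0.9295 -0.1949; 0.8888 -0.2146 -0.4050; 0.3347 -0.3000 0.8933]
after S3 (compose_so3): [-0.8844 -0.0337 0.4654; -0.2503 -0.8075 -0.5341; 0.3938 -0.5889 0.7058]

rotation (axis_angle) = ((-0.2335, 0.3051, -0.9232), 3.0240)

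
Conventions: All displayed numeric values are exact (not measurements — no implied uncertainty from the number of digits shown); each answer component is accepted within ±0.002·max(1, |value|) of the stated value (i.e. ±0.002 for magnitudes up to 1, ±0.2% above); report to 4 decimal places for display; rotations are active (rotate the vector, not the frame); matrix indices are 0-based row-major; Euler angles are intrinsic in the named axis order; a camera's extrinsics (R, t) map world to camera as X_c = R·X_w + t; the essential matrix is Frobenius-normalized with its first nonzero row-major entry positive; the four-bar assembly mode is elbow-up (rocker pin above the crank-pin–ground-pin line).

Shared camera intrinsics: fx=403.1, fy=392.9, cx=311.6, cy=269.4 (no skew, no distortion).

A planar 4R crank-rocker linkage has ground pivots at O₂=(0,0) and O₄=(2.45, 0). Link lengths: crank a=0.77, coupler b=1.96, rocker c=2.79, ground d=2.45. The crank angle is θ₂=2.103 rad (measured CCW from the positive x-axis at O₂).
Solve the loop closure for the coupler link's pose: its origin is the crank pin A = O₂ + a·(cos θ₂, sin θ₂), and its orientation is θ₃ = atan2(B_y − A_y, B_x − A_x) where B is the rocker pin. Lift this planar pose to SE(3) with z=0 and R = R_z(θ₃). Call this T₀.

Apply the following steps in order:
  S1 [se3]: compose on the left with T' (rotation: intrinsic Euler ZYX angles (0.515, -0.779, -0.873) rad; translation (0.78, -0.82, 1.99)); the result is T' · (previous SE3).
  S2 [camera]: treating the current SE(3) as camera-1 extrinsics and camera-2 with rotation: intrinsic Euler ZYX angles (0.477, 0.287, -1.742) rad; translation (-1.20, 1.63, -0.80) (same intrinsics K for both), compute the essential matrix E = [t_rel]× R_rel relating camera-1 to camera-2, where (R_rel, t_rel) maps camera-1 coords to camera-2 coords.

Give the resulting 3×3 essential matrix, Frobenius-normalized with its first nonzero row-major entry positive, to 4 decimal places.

matrix = [0.0660 -0.2252 -0.5743; 0.3460 0.4394 -0.3105; 0.1510 0.3850 0.1867]

source (fourbar_fk): coupler pose = R=[0.5975 -0.8019 0.0000; 0.8019 0.5975 0.0000; 0.0000 0.0000 1.0000], t=(-0.3907, 0.6635, 0.0000)
after S1 (compose_se3): R=[0.4919 -0.4058 -0.7703; 0.8704 0.2115 0.4445; -0.0175 -0.8892 0.4572], t=(0.6389, -0.4100, 1.3537)
after S2 (essential): [0.0660 -0.2252 -0.5743; 0.3460 0.4394 -0.3105; 0.1510 0.3850 0.1867]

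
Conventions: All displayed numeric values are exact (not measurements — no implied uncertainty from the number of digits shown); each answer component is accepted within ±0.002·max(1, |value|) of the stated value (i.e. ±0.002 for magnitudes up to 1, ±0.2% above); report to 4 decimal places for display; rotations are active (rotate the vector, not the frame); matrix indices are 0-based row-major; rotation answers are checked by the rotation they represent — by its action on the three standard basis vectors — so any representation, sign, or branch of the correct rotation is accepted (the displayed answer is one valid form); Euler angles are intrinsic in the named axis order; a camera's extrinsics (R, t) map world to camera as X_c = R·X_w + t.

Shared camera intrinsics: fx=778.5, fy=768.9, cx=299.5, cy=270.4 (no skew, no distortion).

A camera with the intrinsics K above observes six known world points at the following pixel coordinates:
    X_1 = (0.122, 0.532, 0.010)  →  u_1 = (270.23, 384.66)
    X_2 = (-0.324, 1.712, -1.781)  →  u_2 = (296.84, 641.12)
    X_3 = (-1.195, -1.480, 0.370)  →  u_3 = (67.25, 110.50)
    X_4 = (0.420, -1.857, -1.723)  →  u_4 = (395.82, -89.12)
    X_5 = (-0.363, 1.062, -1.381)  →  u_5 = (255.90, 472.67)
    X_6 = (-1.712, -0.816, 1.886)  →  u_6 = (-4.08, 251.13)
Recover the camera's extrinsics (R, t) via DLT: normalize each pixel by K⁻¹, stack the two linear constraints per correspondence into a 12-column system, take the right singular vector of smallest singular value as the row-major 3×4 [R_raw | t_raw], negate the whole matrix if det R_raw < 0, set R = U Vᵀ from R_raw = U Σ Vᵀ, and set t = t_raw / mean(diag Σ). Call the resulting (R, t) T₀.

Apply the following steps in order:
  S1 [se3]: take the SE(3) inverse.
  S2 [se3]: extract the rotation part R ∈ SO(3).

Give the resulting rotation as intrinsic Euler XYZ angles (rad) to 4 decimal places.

source (pnp_recover): camera pose = R=[0.9501 0.0453 -0.3088; 0.0290 0.9723 0.2319; 0.3107 -0.2293 0.9224], t=(-0.3300, 0.2400, 5.2099)
after S1 (invert_se3): R=[0.9501 0.0290 0.3107; 0.0453 0.9723 -0.2293; -0.3088 0.2319 0.9224], t=(-1.3124, 0.9761, -4.9633)
after S2 (rot_of_se3): [0.9501 0.0290 0.3107; 0.0453 0.9723 -0.2293; -0.3088 0.2319 0.9224]

rotation (euler_xyz) = (0.2436, 0.3160, -0.0305)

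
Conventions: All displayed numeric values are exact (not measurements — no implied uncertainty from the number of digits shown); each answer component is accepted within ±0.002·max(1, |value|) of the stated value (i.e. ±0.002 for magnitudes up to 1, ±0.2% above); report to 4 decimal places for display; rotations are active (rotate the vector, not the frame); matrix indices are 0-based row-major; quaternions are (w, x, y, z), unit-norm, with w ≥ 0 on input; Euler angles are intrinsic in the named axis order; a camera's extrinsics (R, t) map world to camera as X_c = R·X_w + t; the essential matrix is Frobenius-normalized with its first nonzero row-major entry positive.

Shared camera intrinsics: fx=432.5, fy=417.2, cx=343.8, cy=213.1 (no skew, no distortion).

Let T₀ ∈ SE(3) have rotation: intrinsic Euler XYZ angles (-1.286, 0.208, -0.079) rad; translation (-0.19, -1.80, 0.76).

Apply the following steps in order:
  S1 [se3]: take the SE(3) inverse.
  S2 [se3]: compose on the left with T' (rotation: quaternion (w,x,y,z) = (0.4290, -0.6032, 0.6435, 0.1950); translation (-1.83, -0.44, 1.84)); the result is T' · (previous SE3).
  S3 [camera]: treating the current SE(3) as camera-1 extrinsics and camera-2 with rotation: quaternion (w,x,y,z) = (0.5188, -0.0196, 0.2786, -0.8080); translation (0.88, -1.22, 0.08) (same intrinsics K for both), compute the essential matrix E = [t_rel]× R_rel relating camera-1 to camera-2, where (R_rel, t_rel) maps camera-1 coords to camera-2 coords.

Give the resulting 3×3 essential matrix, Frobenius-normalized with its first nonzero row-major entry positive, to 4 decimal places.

matrix = [0.2954 -0.1578 0.6159; -0.0361 -0.3755 0.0109; -0.1336 -0.5738 -0.1378]

after S1 (invert_se3): R=[0.9754 -0.2197 0.0179; 0.0772 0.2644 -0.9613; 0.2065 0.9390 0.2749], t=(-0.2238, 1.2213, 1.5206)
after S2 (compose_se3): R=[0.0860 0.0270 0.9959; -0.4202 0.9074 0.0117; -0.9034 -0.4195 0.0894], t=(-2.5220, 1.1045, 0.8454)
after S3 (essential): [0.2954 -0.1578 0.6159; -0.0361 -0.3755 0.0109; -0.1336 -0.5738 -0.1378]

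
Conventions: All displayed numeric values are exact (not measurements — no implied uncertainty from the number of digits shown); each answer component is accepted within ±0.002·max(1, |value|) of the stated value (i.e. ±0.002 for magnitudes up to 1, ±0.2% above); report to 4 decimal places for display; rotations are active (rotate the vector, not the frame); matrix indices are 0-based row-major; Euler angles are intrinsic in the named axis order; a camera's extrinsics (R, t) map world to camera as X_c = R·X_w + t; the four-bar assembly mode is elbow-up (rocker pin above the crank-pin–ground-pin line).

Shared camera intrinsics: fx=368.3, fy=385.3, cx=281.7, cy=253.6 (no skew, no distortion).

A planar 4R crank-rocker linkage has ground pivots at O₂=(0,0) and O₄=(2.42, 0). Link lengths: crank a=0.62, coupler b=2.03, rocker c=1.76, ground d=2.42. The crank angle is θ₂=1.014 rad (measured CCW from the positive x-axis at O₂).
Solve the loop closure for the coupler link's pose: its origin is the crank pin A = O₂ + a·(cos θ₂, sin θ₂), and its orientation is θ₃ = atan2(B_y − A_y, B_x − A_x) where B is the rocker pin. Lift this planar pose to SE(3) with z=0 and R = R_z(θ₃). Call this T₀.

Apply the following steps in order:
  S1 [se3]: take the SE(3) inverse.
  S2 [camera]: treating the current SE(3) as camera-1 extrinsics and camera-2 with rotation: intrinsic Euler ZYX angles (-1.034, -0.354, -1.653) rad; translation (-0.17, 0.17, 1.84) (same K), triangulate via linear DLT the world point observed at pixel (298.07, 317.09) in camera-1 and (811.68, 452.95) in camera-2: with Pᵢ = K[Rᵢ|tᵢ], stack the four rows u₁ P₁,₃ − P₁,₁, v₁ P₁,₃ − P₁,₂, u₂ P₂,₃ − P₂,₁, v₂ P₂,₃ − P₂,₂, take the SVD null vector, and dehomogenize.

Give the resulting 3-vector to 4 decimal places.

source (fourbar_fk): coupler pose = R=[0.8144 -0.5803 0.0000; 0.5803 0.8144 0.0000; 0.0000 0.0000 1.0000], t=(0.3277, 0.5264, 0.0000)
after S1 (invert_se3): R=[0.8144 0.5803 0.0000; -0.5803 0.8144 0.0000; 0.0000 0.0000 1.0000], t=(-0.5723, -0.2385, 0.0000)
after S2 (triangulate): (0.2269, 0.7976, 1.6953)

result = (0.2269, 0.7976, 1.6953)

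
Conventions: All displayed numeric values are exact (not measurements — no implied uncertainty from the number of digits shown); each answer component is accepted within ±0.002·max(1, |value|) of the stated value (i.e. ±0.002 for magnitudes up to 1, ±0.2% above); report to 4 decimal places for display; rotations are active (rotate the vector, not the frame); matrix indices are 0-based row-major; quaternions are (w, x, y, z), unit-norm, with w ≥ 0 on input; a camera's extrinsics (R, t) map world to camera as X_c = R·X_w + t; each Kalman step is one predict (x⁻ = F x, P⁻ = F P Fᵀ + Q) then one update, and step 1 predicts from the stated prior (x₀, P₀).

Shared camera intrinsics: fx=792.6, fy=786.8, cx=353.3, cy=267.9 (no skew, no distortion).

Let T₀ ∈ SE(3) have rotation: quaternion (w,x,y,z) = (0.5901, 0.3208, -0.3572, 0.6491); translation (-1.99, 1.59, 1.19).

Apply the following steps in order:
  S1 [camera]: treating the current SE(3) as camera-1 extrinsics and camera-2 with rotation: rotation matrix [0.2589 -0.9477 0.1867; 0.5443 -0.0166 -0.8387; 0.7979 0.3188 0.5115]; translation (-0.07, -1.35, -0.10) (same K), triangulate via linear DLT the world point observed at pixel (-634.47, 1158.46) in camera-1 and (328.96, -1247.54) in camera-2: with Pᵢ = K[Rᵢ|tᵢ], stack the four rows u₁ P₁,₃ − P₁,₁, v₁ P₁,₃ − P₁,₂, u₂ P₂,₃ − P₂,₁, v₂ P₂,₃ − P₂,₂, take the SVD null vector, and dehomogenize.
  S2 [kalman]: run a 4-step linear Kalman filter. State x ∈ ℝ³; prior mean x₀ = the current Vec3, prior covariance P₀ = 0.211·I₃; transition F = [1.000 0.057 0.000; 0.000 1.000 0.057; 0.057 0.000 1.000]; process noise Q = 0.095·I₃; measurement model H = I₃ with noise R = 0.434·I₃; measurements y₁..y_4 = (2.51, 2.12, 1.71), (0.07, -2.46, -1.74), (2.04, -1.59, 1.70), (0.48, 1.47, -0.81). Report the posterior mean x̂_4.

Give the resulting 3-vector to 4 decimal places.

result = (0.9923, 0.0371, 0.0981)

after S1 (triangulate): (0.7061, 0.1293, -0.0285)
after S2 (kf_track): (0.9923, 0.0371, 0.0981)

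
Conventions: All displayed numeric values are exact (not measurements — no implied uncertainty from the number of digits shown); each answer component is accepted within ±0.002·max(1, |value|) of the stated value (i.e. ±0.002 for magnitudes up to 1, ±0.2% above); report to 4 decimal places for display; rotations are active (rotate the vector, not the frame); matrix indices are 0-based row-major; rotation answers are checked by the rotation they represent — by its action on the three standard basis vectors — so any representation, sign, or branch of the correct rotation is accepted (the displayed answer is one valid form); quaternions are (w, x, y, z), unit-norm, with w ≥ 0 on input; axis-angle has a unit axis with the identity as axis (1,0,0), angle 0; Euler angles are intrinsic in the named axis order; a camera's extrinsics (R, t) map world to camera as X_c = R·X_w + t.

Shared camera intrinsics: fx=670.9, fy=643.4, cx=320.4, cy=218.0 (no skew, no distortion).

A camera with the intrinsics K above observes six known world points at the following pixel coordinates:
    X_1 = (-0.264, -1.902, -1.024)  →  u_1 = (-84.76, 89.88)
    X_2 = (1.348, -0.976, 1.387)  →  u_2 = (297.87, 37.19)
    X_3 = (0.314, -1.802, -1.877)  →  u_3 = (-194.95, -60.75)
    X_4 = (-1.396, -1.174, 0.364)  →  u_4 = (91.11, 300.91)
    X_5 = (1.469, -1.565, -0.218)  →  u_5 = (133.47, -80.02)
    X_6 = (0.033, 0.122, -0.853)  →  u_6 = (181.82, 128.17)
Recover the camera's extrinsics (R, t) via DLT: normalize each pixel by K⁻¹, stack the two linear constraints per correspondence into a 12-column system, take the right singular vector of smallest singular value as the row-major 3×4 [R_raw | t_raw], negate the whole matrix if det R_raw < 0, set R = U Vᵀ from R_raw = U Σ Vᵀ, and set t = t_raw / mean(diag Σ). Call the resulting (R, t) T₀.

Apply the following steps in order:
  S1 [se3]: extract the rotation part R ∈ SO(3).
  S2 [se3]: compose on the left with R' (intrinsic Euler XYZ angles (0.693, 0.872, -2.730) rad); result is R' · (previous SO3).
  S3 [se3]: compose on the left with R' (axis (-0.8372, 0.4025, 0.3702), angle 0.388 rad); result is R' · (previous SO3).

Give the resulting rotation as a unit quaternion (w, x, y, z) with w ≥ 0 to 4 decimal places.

source (pnp_recover): camera pose = R=[0.3461 0.8311 0.4354; -0.9382 0.3036 0.1662; 0.0060 -0.4660 0.8848], t=(-0.4599, -0.3499, 4.2895)
after S1 (rot_of_se3): [0.3461 0.8311 0.4354; -0.9382 0.3036 0.1662; 0.0060 -0.4660 0.8848]
after S2 (compose_so3): [-0.4409 -0.7686 0.4635; 0.2138 -0.5915 -0.7775; 0.8717 -0.2437 0.4251]
after S3 (compose_so3): [-0.3538 -0.6854 0.6365; 0.4355 -0.7229 -0.5364; 0.8277 0.0875 0.5543]

rotation (quat) = (0.3455, 0.4514, -0.1384, 0.8110)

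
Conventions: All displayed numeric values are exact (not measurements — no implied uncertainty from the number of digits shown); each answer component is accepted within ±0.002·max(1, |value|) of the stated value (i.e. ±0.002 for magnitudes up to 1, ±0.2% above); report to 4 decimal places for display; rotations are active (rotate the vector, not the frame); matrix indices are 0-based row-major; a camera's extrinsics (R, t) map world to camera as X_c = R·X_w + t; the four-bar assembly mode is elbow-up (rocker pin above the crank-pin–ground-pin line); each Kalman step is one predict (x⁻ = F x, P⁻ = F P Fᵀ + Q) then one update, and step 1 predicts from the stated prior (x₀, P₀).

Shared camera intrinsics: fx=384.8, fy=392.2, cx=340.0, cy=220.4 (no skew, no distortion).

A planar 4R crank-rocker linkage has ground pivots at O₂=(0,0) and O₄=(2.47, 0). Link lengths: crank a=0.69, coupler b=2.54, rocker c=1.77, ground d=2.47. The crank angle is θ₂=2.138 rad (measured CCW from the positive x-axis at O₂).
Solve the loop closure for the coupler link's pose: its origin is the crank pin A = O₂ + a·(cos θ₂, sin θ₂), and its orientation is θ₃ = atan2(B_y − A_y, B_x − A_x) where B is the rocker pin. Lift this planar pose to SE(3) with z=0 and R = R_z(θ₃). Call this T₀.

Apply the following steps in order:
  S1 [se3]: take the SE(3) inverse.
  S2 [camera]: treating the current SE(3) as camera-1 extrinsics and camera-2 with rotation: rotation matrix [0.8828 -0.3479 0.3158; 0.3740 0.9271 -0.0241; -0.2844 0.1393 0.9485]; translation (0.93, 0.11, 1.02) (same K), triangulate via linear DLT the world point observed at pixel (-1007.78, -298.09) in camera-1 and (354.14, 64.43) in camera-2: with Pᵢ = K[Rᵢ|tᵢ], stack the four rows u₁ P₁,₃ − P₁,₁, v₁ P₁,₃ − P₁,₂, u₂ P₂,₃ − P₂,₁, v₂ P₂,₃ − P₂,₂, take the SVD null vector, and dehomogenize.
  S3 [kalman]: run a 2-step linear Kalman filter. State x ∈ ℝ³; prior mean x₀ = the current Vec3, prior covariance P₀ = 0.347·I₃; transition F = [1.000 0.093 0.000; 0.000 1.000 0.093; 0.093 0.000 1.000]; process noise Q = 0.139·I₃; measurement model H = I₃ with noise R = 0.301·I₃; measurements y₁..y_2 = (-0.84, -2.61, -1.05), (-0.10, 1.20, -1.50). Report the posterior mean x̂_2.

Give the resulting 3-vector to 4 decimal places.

result = (-0.5997, -0.2306, -1.0445)

source (fourbar_fk): coupler pose = R=[0.9014 -0.4331 0.0000; 0.4331 0.9014 0.0000; 0.0000 0.0000 1.0000], t=(-0.3707, 0.5820, 0.0000)
after S1 (invert_se3): R=[0.9014 0.4331 0.0000; -0.4331 0.9014 0.0000; 0.0000 0.0000 1.0000], t=(0.0821, -0.6851, 0.0000)
after S2 (triangulate): (-1.2293, -0.3178, 0.3322)
after S3 (kf_track): (-0.5997, -0.2306, -1.0445)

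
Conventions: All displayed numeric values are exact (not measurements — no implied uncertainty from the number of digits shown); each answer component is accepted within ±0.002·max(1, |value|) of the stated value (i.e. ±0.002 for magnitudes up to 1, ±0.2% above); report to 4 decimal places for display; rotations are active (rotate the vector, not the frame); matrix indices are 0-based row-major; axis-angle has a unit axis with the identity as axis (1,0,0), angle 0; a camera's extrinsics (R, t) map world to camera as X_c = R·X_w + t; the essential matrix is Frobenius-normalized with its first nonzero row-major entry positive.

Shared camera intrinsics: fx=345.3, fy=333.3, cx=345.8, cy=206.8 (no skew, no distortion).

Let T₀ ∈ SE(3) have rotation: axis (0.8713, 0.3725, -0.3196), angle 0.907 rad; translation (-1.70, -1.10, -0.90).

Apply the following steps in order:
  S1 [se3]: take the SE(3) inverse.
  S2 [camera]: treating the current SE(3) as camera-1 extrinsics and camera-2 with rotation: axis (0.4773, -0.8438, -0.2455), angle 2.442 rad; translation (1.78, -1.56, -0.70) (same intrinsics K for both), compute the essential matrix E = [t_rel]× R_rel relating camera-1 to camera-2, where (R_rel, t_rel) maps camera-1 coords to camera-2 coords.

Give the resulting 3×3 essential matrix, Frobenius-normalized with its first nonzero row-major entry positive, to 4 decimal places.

after S1 (invert_se3): R=[0.9075 -0.1271 -0.4003; 0.3763 0.6694 0.6406; 0.1865 -0.7320 0.6553], t=(1.0427, 1.9526, 0.1016)
after S2 (essential): [0.2770 0.0086 0.0184; 0.3247 -0.1467 -0.5990; 0.5637 0.0923 0.3329]

matrix = [0.2770 0.0086 0.0184; 0.3247 -0.1467 -0.5990; 0.5637 0.0923 0.3329]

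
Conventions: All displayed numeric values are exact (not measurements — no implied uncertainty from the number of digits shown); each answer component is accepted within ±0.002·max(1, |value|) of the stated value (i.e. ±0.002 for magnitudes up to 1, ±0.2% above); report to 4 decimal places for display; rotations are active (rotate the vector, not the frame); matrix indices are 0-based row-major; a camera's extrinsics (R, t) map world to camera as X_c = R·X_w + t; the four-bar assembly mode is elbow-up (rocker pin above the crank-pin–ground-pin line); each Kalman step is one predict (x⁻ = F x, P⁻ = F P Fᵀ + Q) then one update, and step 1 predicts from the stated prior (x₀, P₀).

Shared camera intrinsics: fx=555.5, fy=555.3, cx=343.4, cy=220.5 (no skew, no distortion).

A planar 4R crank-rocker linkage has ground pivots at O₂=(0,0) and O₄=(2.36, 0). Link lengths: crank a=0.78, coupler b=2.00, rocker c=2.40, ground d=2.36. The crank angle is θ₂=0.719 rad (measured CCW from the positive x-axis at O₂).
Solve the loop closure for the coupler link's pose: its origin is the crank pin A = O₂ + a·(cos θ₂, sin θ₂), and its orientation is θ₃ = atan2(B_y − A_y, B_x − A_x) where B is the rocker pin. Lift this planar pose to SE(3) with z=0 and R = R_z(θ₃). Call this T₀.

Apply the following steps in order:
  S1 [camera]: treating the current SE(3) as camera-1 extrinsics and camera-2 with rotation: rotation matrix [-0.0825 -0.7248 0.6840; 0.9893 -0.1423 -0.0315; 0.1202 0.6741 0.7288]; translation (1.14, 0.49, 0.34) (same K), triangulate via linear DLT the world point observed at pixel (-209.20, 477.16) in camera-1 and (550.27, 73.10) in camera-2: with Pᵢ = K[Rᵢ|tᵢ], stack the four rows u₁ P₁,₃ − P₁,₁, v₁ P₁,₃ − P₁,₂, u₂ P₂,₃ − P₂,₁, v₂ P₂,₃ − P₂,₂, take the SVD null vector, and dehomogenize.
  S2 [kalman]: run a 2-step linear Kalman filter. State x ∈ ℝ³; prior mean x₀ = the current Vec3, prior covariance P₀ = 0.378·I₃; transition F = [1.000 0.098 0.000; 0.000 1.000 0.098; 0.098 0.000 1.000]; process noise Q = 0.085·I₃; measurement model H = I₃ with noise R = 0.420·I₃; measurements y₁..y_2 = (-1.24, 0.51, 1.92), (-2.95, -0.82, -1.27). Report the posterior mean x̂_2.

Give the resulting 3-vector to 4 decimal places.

result = (-1.8600, 0.2904, 0.2120)

source (fourbar_fk): coupler pose = R=[0.4856 -0.8742 0.0000; 0.8742 0.4856 0.0000; 0.0000 0.0000 1.0000], t=(0.5869, 0.5137, 0.0000)
after S1 (triangulate): (-0.8382, 1.7047, 1.3172)
after S2 (kf_track): (-1.8600, 0.2904, 0.2120)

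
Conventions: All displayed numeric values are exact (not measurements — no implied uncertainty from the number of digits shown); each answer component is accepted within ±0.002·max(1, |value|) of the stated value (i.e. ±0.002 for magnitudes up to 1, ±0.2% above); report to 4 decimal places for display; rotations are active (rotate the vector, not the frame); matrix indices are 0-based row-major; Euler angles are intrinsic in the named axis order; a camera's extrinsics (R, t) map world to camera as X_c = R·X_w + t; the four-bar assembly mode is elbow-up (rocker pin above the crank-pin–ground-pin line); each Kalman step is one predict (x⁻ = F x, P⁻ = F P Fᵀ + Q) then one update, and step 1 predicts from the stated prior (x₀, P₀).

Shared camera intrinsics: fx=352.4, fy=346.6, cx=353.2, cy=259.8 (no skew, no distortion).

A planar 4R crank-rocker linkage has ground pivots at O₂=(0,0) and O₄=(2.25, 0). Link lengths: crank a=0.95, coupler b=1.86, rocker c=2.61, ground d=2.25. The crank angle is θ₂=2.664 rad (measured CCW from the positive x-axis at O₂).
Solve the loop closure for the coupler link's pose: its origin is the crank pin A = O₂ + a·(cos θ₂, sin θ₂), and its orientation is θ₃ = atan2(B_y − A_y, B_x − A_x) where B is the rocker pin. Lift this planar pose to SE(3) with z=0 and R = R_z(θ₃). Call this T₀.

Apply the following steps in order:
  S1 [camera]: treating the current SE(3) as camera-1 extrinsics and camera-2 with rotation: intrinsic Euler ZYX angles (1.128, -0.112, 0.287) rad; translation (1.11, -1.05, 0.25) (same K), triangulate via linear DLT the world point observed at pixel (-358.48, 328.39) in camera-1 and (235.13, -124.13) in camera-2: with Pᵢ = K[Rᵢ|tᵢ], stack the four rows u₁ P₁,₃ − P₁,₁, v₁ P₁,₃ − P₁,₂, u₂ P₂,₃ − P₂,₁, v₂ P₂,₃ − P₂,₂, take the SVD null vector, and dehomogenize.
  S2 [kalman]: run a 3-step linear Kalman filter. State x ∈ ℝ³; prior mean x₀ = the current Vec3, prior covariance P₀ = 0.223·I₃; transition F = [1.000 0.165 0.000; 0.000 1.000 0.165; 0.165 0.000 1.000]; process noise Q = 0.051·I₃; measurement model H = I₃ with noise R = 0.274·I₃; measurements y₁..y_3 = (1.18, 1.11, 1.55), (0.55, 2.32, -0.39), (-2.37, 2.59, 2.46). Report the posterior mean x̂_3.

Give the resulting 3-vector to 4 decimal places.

result = (-0.4315, 2.2243, 1.3107)

source (fourbar_fk): coupler pose = R=[0.6626 -0.7490 0.0000; 0.7490 0.6626 0.0000; 0.0000 0.0000 1.0000], t=(-0.8437, 0.4367, 0.0000)
after S1 (triangulate): (-1.6023, 1.6125, 1.5415)
after S2 (kf_track): (-0.4315, 2.2243, 1.3107)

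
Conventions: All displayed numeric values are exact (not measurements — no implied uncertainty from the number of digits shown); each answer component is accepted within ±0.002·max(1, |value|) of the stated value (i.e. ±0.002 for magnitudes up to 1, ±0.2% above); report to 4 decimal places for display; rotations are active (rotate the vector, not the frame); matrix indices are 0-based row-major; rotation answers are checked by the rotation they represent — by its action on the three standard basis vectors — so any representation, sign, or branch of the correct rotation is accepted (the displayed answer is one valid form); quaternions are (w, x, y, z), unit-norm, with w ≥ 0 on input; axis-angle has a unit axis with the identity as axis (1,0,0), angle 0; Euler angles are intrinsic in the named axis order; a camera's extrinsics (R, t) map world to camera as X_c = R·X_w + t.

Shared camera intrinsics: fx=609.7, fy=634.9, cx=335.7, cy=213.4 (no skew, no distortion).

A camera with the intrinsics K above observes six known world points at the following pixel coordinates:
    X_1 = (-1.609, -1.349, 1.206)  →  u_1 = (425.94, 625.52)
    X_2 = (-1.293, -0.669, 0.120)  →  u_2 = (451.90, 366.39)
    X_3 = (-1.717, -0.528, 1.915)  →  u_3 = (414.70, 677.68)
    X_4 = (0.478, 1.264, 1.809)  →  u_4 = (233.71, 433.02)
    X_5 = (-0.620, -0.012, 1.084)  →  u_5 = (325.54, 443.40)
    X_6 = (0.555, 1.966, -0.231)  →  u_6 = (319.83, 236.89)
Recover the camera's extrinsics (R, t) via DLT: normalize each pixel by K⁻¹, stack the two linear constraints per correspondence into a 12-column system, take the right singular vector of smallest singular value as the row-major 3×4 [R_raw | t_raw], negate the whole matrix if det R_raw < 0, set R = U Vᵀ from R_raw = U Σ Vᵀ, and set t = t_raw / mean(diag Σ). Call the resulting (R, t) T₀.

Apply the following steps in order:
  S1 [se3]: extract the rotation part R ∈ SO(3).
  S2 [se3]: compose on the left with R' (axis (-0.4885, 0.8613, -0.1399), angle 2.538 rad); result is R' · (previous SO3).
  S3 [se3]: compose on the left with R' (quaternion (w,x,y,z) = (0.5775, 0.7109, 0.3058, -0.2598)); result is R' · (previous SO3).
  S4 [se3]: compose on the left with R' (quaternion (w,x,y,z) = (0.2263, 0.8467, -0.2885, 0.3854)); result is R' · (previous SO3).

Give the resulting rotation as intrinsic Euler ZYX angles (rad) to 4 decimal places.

source (pnp_recover): camera pose = R=[-0.9002 0.2438 -0.3608; -0.3424 0.1156 0.9324; 0.2690 0.9629 -0.0206], t=(-0.2400, 0.4302, 4.7604)
after S1 (rot_of_se3): [-0.9002 0.2438 -0.3608; -0.3424 0.1156 0.9324; 0.2690 0.9629 -0.0206]
after S2 (compose_so3): [0.7500 0.4165 -0.5138; 0.5963 -0.0898 0.7977; 0.2862 -0.9047 -0.3157]
after S3 (compose_so3): [0.9421 0.2311 0.2430; -0.2664 0.9559 0.1238; -0.2037 -0.1814 0.9621]
after S4 (compose_so3): [0.5756 -0.6046 0.5506; 0.0222 -0.6615 -0.7496; 0.8174 0.4437 -0.3674]

rotation (euler_zyx) = (0.0385, -0.9569, 2.2624)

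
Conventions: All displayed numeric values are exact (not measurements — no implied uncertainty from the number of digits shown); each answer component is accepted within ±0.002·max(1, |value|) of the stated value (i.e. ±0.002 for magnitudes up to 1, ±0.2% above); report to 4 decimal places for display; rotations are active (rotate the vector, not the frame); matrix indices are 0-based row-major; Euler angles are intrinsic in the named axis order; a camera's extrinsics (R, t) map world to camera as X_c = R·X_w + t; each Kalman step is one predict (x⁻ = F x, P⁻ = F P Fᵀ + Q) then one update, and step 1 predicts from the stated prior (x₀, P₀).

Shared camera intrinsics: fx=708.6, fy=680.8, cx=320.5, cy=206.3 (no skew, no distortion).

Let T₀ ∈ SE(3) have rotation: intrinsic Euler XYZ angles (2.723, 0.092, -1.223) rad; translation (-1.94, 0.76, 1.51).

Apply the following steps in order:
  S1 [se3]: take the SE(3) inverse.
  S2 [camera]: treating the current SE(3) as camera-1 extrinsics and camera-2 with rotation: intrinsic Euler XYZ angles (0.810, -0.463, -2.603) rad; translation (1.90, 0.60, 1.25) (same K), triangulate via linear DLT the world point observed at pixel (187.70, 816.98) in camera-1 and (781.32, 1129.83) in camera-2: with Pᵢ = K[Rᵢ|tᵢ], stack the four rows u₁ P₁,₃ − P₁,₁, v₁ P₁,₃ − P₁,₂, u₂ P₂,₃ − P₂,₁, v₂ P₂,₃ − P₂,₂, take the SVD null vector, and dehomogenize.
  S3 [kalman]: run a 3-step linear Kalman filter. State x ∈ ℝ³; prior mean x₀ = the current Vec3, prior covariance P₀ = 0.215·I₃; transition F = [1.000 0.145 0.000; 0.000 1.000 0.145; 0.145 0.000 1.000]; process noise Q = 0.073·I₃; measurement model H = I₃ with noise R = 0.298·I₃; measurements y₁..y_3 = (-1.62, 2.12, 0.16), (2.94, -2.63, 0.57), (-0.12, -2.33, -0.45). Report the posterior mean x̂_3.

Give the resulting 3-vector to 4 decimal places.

after S1 (invert_se3): R=[0.3394 0.8717 -0.3535; 0.9362 -0.2763 0.2175; 0.0919 -0.4048 -0.9098], t=(0.5298, 1.6978, 1.8596)
after S2 (triangulate): (0.5200, -1.5525, -0.3279)
after S3 (kf_track): (0.3317, -1.5043, -0.0537)

result = (0.3317, -1.5043, -0.0537)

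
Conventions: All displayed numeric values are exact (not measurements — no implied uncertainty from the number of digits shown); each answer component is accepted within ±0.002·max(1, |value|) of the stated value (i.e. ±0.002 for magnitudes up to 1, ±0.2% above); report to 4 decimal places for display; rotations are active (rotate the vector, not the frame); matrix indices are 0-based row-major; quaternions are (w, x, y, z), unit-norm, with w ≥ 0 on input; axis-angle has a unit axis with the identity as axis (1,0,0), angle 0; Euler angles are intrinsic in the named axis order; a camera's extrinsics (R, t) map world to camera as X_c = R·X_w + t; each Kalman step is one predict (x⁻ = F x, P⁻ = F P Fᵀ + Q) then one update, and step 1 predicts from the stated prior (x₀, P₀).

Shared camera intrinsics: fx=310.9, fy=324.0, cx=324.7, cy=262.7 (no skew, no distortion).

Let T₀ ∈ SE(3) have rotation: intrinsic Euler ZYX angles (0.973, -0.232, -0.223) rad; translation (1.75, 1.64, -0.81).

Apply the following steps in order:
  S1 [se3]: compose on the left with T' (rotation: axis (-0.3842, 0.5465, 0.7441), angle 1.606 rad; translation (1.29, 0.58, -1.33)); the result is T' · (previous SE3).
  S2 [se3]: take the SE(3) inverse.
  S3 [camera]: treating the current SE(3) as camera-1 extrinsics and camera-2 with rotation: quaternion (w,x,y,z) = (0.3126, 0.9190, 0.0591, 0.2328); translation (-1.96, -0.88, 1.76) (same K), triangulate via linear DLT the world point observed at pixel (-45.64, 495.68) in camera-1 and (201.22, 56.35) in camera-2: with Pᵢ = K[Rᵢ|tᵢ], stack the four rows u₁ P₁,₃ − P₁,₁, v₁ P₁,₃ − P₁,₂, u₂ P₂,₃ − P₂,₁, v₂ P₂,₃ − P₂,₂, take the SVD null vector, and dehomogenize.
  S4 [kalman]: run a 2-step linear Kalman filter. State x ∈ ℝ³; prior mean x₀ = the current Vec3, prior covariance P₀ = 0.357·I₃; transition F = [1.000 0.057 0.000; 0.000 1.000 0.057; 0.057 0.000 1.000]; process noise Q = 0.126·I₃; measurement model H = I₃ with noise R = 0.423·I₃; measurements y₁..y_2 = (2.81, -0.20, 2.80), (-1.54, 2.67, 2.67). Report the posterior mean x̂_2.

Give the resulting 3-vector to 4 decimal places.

result = (0.4387, 1.1802, 2.3201)

after S1 (compose_se3): R=[-0.6511 -0.7132 0.2596; 0.6938 -0.4205 0.5847; -0.3078 0.5608 0.7686], t=(-0.2829, 1.2984, -3.1788)
after S2 (invert_se3): R=[-0.6511 0.6938 -0.3078; -0.7132 -0.4205 0.5608; 0.2596 0.5847 0.7686], t=(-2.0634, 2.1270, 1.7576)
after S3 (triangulate): (1.0837, -0.1251, 0.8461)
after S4 (kf_track): (0.4387, 1.1802, 2.3201)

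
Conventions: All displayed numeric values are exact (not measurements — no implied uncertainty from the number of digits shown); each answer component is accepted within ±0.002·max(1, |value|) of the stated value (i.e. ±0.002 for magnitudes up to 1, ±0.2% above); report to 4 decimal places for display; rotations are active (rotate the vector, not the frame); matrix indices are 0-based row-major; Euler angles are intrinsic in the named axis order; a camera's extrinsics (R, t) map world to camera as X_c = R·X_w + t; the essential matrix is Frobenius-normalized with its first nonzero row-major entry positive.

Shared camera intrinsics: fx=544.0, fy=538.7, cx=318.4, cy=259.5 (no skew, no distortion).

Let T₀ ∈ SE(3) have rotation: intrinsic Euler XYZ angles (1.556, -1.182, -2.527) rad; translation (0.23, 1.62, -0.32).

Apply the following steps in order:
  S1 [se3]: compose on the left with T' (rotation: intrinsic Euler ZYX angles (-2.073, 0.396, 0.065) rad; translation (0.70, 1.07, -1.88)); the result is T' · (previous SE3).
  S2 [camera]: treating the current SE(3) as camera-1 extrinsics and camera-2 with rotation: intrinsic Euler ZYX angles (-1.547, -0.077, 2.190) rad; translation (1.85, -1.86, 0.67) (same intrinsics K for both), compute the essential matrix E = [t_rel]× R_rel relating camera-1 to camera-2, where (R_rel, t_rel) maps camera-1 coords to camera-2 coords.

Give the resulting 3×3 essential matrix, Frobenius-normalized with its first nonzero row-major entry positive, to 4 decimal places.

matrix = [0.2660 0.0814 0.1514; -0.1398 -0.3669 -0.5390; 0.6377 -0.1642 -0.1462]

after S1 (compose_se3): R=[0.9246 -0.3718 0.0826; 0.0550 0.3450 0.9370; -0.3769 -0.8619 0.3394], t=(2.0728, 0.1682, -2.1662)
after S2 (essential): [0.2660 0.0814 0.1514; -0.1398 -0.3669 -0.5390; 0.6377 -0.1642 -0.1462]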